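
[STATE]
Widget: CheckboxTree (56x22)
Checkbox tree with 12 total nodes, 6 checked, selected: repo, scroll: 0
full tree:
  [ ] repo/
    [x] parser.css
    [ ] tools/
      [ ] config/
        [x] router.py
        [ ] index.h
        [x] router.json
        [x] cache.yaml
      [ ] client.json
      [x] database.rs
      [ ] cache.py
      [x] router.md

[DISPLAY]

>[-] repo/                                              
   [x] parser.css                                       
   [-] tools/                                           
     [-] config/                                        
       [x] router.py                                    
       [ ] index.h                                      
       [x] router.json                                  
       [x] cache.yaml                                   
     [ ] client.json                                    
     [x] database.rs                                    
     [ ] cache.py                                       
     [x] router.md                                      
                                                        
                                                        
                                                        
                                                        
                                                        
                                                        
                                                        
                                                        
                                                        
                                                        


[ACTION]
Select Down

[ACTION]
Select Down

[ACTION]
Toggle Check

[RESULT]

 [x] repo/                                              
   [x] parser.css                                       
>  [x] tools/                                           
     [x] config/                                        
       [x] router.py                                    
       [x] index.h                                      
       [x] router.json                                  
       [x] cache.yaml                                   
     [x] client.json                                    
     [x] database.rs                                    
     [x] cache.py                                       
     [x] router.md                                      
                                                        
                                                        
                                                        
                                                        
                                                        
                                                        
                                                        
                                                        
                                                        
                                                        


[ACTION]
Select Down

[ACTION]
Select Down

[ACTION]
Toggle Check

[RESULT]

 [-] repo/                                              
   [x] parser.css                                       
   [-] tools/                                           
     [-] config/                                        
>      [ ] router.py                                    
       [x] index.h                                      
       [x] router.json                                  
       [x] cache.yaml                                   
     [x] client.json                                    
     [x] database.rs                                    
     [x] cache.py                                       
     [x] router.md                                      
                                                        
                                                        
                                                        
                                                        
                                                        
                                                        
                                                        
                                                        
                                                        
                                                        


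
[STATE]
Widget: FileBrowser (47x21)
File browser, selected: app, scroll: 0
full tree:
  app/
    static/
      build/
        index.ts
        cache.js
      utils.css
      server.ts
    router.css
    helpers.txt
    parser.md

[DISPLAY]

> [-] app/                                     
    [+] static/                                
    router.css                                 
    helpers.txt                                
    parser.md                                  
                                               
                                               
                                               
                                               
                                               
                                               
                                               
                                               
                                               
                                               
                                               
                                               
                                               
                                               
                                               
                                               


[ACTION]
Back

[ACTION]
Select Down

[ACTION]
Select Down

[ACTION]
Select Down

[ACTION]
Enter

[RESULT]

  [-] app/                                     
    [+] static/                                
    router.css                                 
  > helpers.txt                                
    parser.md                                  
                                               
                                               
                                               
                                               
                                               
                                               
                                               
                                               
                                               
                                               
                                               
                                               
                                               
                                               
                                               
                                               


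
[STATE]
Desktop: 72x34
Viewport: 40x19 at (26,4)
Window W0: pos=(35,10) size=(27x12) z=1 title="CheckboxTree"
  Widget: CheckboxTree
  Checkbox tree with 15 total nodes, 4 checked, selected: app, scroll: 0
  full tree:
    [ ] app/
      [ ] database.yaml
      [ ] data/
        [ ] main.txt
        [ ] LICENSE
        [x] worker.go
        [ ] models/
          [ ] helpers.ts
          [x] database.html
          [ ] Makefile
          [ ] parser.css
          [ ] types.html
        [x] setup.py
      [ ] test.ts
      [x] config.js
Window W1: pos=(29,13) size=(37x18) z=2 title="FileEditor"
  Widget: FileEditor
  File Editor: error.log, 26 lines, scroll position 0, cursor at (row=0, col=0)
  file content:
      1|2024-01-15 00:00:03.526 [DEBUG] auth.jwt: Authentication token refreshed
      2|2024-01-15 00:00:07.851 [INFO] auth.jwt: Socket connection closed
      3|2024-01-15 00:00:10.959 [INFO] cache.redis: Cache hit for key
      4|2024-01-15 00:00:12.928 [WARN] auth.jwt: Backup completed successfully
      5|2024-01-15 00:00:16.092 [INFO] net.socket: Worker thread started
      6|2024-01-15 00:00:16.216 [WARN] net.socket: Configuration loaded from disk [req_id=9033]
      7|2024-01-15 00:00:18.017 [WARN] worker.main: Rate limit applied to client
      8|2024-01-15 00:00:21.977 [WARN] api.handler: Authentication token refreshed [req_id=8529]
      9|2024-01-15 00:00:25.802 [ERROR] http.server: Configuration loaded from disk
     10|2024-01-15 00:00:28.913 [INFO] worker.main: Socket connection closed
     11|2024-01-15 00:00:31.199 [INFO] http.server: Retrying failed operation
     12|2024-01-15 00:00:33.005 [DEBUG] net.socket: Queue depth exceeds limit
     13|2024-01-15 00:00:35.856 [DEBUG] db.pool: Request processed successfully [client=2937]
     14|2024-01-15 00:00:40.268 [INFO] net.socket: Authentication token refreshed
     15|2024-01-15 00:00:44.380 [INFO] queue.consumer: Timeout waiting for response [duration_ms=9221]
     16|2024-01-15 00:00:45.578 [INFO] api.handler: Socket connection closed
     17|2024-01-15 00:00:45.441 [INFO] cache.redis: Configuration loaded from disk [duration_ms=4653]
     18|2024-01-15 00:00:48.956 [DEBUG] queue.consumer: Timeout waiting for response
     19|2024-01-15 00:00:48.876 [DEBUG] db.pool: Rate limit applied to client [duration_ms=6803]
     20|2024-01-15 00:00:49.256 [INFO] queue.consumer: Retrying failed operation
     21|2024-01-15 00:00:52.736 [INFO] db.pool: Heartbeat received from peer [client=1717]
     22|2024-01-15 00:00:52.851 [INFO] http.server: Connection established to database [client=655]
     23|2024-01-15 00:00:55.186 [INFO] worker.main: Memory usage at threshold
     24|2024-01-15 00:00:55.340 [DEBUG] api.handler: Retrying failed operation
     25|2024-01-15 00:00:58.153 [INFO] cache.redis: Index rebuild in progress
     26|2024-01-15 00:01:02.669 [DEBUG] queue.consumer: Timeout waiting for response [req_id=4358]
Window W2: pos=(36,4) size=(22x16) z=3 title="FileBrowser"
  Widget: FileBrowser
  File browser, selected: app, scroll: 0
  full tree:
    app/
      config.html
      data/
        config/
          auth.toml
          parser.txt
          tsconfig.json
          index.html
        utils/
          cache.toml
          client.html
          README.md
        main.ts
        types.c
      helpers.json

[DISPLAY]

          ┏━━━━━━━━━━━━━━━━━━━━┓        
          ┃ FileBrowser        ┃        
          ┠────────────────────┨        
          ┃> [-] app/          ┃        
          ┃    config.html     ┃        
          ┃    [+] data/       ┃        
         ┏┃    helpers.json    ┃━━━┓    
         ┃┃                    ┃   ┃    
         ┠┃                    ┃───┨    
   ┏━━━━━━┃                    ┃━━━━━━━┓
   ┃ FileE┃                    ┃       ┃
   ┠──────┃                    ┃───────┨
   ┃█024-0┃                    ┃UG] au▲┃
   ┃2024-0┃                    ┃O] aut█┃
   ┃2024-0┃                    ┃O] cac░┃
   ┃2024-0┗━━━━━━━━━━━━━━━━━━━━┛N] aut░┃
   ┃2024-01-15 00:00:16.092 [INFO] net░┃
   ┃2024-01-15 00:00:16.216 [WARN] net░┃
   ┃2024-01-15 00:00:18.017 [WARN] wor░┃


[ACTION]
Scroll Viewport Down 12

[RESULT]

   ┠──────┃                    ┃───────┨
   ┃█024-0┃                    ┃UG] au▲┃
   ┃2024-0┃                    ┃O] aut█┃
   ┃2024-0┃                    ┃O] cac░┃
   ┃2024-0┗━━━━━━━━━━━━━━━━━━━━┛N] aut░┃
   ┃2024-01-15 00:00:16.092 [INFO] net░┃
   ┃2024-01-15 00:00:16.216 [WARN] net░┃
   ┃2024-01-15 00:00:18.017 [WARN] wor░┃
   ┃2024-01-15 00:00:21.977 [WARN] api░┃
   ┃2024-01-15 00:00:25.802 [ERROR] ht░┃
   ┃2024-01-15 00:00:28.913 [INFO] wor░┃
   ┃2024-01-15 00:00:31.199 [INFO] htt░┃
   ┃2024-01-15 00:00:33.005 [DEBUG] ne░┃
   ┃2024-01-15 00:00:35.856 [DEBUG] db░┃
   ┃2024-01-15 00:00:40.268 [INFO] net▼┃
   ┗━━━━━━━━━━━━━━━━━━━━━━━━━━━━━━━━━━━┛
                                        
                                        
                                        


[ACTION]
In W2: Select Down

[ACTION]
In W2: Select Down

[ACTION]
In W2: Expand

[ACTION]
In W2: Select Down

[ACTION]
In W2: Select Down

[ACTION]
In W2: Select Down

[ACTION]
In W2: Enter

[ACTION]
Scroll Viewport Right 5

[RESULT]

─────┃                    ┃───────┨     
024-0┃                    ┃UG] au▲┃     
024-0┃                    ┃O] aut█┃     
024-0┃                    ┃O] cac░┃     
024-0┗━━━━━━━━━━━━━━━━━━━━┛N] aut░┃     
024-01-15 00:00:16.092 [INFO] net░┃     
024-01-15 00:00:16.216 [WARN] net░┃     
024-01-15 00:00:18.017 [WARN] wor░┃     
024-01-15 00:00:21.977 [WARN] api░┃     
024-01-15 00:00:25.802 [ERROR] ht░┃     
024-01-15 00:00:28.913 [INFO] wor░┃     
024-01-15 00:00:31.199 [INFO] htt░┃     
024-01-15 00:00:33.005 [DEBUG] ne░┃     
024-01-15 00:00:35.856 [DEBUG] db░┃     
024-01-15 00:00:40.268 [INFO] net▼┃     
━━━━━━━━━━━━━━━━━━━━━━━━━━━━━━━━━━┛     
                                        
                                        
                                        


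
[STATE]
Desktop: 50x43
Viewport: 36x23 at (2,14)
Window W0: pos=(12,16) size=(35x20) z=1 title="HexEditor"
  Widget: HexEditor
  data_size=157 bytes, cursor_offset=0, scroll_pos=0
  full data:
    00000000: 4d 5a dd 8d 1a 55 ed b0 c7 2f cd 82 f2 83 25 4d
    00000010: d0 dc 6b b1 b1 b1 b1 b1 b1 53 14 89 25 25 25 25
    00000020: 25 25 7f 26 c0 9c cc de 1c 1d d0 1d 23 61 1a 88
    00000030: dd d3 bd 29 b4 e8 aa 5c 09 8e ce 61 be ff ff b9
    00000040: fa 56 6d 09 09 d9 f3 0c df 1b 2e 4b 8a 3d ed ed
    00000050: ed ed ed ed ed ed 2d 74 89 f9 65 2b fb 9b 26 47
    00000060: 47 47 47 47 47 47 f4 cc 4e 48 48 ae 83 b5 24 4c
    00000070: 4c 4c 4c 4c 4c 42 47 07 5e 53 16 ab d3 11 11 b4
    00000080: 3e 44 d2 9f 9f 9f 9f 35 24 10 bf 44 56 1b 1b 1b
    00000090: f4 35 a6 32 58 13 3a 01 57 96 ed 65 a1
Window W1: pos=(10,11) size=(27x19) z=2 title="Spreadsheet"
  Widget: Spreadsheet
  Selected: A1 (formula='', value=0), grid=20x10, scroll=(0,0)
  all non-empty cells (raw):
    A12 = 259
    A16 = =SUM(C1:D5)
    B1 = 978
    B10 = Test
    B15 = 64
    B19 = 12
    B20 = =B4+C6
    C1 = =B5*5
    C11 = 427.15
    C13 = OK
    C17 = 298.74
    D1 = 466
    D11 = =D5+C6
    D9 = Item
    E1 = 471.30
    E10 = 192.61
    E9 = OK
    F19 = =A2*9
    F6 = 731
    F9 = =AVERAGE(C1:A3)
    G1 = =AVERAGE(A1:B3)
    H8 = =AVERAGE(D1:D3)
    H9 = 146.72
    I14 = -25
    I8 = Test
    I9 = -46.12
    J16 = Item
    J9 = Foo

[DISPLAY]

        ┃A1:                      ┃ 
        ┃       A       B       C ┃ 
        ┃-------------------------┃━
        ┃  1      [0]     978     ┃ 
        ┃  2        0       0     ┃─
        ┃  3        0       0     ┃ 
        ┃  4        0       0     ┃ 
        ┃  5        0       0     ┃ 
        ┃  6        0       0     ┃ 
        ┃  7        0       0     ┃ 
        ┃  8        0       0     ┃ 
        ┃  9        0       0     ┃ 
        ┃ 10        0Test         ┃ 
        ┃ 11        0       0  427┃ 
        ┃ 12      259       0     ┃ 
        ┗━━━━━━━━━━━━━━━━━━━━━━━━━┛ 
          ┃                         
          ┃                         
          ┃                         
          ┃                         
          ┃                         
          ┗━━━━━━━━━━━━━━━━━━━━━━━━━
                                    


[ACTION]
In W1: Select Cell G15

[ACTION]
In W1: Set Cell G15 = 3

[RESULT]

        ┃G15: 3                   ┃ 
        ┃       A       B       C ┃ 
        ┃-------------------------┃━
        ┃  1        0     978     ┃ 
        ┃  2        0       0     ┃─
        ┃  3        0       0     ┃ 
        ┃  4        0       0     ┃ 
        ┃  5        0       0     ┃ 
        ┃  6        0       0     ┃ 
        ┃  7        0       0     ┃ 
        ┃  8        0       0     ┃ 
        ┃  9        0       0     ┃ 
        ┃ 10        0Test         ┃ 
        ┃ 11        0       0  427┃ 
        ┃ 12      259       0     ┃ 
        ┗━━━━━━━━━━━━━━━━━━━━━━━━━┛ 
          ┃                         
          ┃                         
          ┃                         
          ┃                         
          ┃                         
          ┗━━━━━━━━━━━━━━━━━━━━━━━━━
                                    


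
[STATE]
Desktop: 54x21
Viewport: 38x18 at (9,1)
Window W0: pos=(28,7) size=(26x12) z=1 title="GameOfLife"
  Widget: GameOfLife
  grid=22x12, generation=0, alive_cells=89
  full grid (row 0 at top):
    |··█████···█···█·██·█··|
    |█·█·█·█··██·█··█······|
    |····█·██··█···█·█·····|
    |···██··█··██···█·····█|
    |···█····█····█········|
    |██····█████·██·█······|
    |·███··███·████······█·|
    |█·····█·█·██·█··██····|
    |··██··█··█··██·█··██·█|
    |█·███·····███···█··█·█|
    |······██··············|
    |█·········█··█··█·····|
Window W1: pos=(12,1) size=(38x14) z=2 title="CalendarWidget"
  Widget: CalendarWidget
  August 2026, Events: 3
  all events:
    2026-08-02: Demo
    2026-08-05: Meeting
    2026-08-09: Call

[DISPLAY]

   ┏━━━━━━━━━━━━━━━━━━━━━━━━━━━━━━━━━━
   ┃ CalendarWidget                   
   ┠──────────────────────────────────
   ┃            August 2026           
   ┃Mo Tu We Th Fr Sa Su              
   ┃                1  2*             
   ┃ 3  4  5*  6  7  8  9*            
   ┃10 11 12 13 14 15 16              
   ┃17 18 19 20 21 22 23              
   ┃24 25 26 27 28 29 30              
   ┃31                                
   ┃                                  
   ┃                                  
   ┗━━━━━━━━━━━━━━━━━━━━━━━━━━━━━━━━━━
                   ┃·███··███·████····
                   ┃█·····█·█·██·█··██
                   ┃··██··█··█··██·█··
                   ┗━━━━━━━━━━━━━━━━━━


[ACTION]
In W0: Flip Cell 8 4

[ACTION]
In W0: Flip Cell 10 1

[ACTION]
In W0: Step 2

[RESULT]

   ┏━━━━━━━━━━━━━━━━━━━━━━━━━━━━━━━━━━
   ┃ CalendarWidget                   
   ┠──────────────────────────────────
   ┃            August 2026           
   ┃Mo Tu We Th Fr Sa Su              
   ┃                1  2*             
   ┃ 3  4  5*  6  7  8  9*            
   ┃10 11 12 13 14 15 16              
   ┃17 18 19 20 21 22 23              
   ┃24 25 26 27 28 29 30              
   ┃31                                
   ┃                                  
   ┃                                  
   ┗━━━━━━━━━━━━━━━━━━━━━━━━━━━━━━━━━━
                   ┃·███████········█·
                   ┃····█·███·····█·█·
                   ┃····█····███·████·
                   ┗━━━━━━━━━━━━━━━━━━


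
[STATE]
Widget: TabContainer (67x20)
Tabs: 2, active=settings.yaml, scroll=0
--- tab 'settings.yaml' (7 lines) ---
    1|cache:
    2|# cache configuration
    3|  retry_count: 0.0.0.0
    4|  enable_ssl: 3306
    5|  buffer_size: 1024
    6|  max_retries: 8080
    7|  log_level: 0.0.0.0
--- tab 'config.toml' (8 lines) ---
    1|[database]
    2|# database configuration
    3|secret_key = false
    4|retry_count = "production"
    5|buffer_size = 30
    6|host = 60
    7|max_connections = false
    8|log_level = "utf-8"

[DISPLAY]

[settings.yaml]│ config.toml                                       
───────────────────────────────────────────────────────────────────
cache:                                                             
# cache configuration                                              
  retry_count: 0.0.0.0                                             
  enable_ssl: 3306                                                 
  buffer_size: 1024                                                
  max_retries: 8080                                                
  log_level: 0.0.0.0                                               
                                                                   
                                                                   
                                                                   
                                                                   
                                                                   
                                                                   
                                                                   
                                                                   
                                                                   
                                                                   
                                                                   


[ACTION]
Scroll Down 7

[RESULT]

[settings.yaml]│ config.toml                                       
───────────────────────────────────────────────────────────────────
  log_level: 0.0.0.0                                               
                                                                   
                                                                   
                                                                   
                                                                   
                                                                   
                                                                   
                                                                   
                                                                   
                                                                   
                                                                   
                                                                   
                                                                   
                                                                   
                                                                   
                                                                   
                                                                   
                                                                   


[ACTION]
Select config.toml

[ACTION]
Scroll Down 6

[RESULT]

 settings.yaml │[config.toml]                                      
───────────────────────────────────────────────────────────────────
max_connections = false                                            
log_level = "utf-8"                                                
                                                                   
                                                                   
                                                                   
                                                                   
                                                                   
                                                                   
                                                                   
                                                                   
                                                                   
                                                                   
                                                                   
                                                                   
                                                                   
                                                                   
                                                                   
                                                                   


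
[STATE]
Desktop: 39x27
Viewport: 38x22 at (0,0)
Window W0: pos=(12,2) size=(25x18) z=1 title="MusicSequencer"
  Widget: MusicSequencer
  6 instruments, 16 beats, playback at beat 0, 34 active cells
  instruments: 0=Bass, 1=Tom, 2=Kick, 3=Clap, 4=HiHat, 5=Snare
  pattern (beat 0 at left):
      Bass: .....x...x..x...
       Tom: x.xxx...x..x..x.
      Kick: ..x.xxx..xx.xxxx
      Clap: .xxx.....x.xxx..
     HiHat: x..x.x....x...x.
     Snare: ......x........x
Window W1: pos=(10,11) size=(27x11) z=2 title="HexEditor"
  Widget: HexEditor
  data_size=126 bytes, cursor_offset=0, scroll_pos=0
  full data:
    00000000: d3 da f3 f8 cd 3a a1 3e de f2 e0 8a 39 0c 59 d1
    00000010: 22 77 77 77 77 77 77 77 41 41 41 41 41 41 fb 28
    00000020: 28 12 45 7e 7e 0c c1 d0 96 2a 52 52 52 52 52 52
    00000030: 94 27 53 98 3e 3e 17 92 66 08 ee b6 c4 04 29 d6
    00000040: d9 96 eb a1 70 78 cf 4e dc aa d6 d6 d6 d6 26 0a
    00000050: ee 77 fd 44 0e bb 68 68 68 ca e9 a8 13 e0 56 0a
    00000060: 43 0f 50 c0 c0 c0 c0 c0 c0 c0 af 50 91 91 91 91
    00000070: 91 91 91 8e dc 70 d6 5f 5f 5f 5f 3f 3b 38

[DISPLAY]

                                      
                                      
            ┏━━━━━━━━━━━━━━━━━━━━━━━┓ 
            ┃ MusicSequencer        ┃ 
            ┠───────────────────────┨ 
            ┃      ▼123456789012345 ┃ 
            ┃  Bass·····█···█··█··· ┃ 
            ┃   Tom█·███···█··█··█· ┃ 
            ┃  Kick··█·███··██·████ ┃ 
            ┃  Clap·███·····█·███·· ┃ 
            ┃ HiHat█··█·█····█···█· ┃ 
          ┏━━━━━━━━━━━━━━━━━━━━━━━━━┓ 
          ┃ HexEditor               ┃ 
          ┠─────────────────────────┨ 
          ┃00000000  D3 da f3 f8 cd ┃ 
          ┃00000010  22 77 77 77 77 ┃ 
          ┃00000020  28 12 45 7e 7e ┃ 
          ┃00000030  94 27 53 98 3e ┃ 
          ┃00000040  d9 96 eb a1 70 ┃ 
          ┃00000050  ee 77 fd 44 0e ┃ 
          ┃00000060  43 0f 50 c0 c0 ┃ 
          ┗━━━━━━━━━━━━━━━━━━━━━━━━━┛ 


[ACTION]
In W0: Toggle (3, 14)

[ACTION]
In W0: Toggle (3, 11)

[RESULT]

                                      
                                      
            ┏━━━━━━━━━━━━━━━━━━━━━━━┓ 
            ┃ MusicSequencer        ┃ 
            ┠───────────────────────┨ 
            ┃      ▼123456789012345 ┃ 
            ┃  Bass·····█···█··█··· ┃ 
            ┃   Tom█·███···█··█··█· ┃ 
            ┃  Kick··█·███··██·████ ┃ 
            ┃  Clap·███·····█··███· ┃ 
            ┃ HiHat█··█·█····█···█· ┃ 
          ┏━━━━━━━━━━━━━━━━━━━━━━━━━┓ 
          ┃ HexEditor               ┃ 
          ┠─────────────────────────┨ 
          ┃00000000  D3 da f3 f8 cd ┃ 
          ┃00000010  22 77 77 77 77 ┃ 
          ┃00000020  28 12 45 7e 7e ┃ 
          ┃00000030  94 27 53 98 3e ┃ 
          ┃00000040  d9 96 eb a1 70 ┃ 
          ┃00000050  ee 77 fd 44 0e ┃ 
          ┃00000060  43 0f 50 c0 c0 ┃ 
          ┗━━━━━━━━━━━━━━━━━━━━━━━━━┛ 


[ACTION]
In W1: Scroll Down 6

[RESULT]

                                      
                                      
            ┏━━━━━━━━━━━━━━━━━━━━━━━┓ 
            ┃ MusicSequencer        ┃ 
            ┠───────────────────────┨ 
            ┃      ▼123456789012345 ┃ 
            ┃  Bass·····█···█··█··· ┃ 
            ┃   Tom█·███···█··█··█· ┃ 
            ┃  Kick··█·███··██·████ ┃ 
            ┃  Clap·███·····█··███· ┃ 
            ┃ HiHat█··█·█····█···█· ┃ 
          ┏━━━━━━━━━━━━━━━━━━━━━━━━━┓ 
          ┃ HexEditor               ┃ 
          ┠─────────────────────────┨ 
          ┃00000060  43 0f 50 c0 c0 ┃ 
          ┃00000070  91 91 91 8e dc ┃ 
          ┃                         ┃ 
          ┃                         ┃ 
          ┃                         ┃ 
          ┃                         ┃ 
          ┃                         ┃ 
          ┗━━━━━━━━━━━━━━━━━━━━━━━━━┛ 


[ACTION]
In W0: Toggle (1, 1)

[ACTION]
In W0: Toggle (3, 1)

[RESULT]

                                      
                                      
            ┏━━━━━━━━━━━━━━━━━━━━━━━┓ 
            ┃ MusicSequencer        ┃ 
            ┠───────────────────────┨ 
            ┃      ▼123456789012345 ┃ 
            ┃  Bass·····█···█··█··· ┃ 
            ┃   Tom█████···█··█··█· ┃ 
            ┃  Kick··█·███··██·████ ┃ 
            ┃  Clap··██·····█··███· ┃ 
            ┃ HiHat█··█·█····█···█· ┃ 
          ┏━━━━━━━━━━━━━━━━━━━━━━━━━┓ 
          ┃ HexEditor               ┃ 
          ┠─────────────────────────┨ 
          ┃00000060  43 0f 50 c0 c0 ┃ 
          ┃00000070  91 91 91 8e dc ┃ 
          ┃                         ┃ 
          ┃                         ┃ 
          ┃                         ┃ 
          ┃                         ┃ 
          ┃                         ┃ 
          ┗━━━━━━━━━━━━━━━━━━━━━━━━━┛ 


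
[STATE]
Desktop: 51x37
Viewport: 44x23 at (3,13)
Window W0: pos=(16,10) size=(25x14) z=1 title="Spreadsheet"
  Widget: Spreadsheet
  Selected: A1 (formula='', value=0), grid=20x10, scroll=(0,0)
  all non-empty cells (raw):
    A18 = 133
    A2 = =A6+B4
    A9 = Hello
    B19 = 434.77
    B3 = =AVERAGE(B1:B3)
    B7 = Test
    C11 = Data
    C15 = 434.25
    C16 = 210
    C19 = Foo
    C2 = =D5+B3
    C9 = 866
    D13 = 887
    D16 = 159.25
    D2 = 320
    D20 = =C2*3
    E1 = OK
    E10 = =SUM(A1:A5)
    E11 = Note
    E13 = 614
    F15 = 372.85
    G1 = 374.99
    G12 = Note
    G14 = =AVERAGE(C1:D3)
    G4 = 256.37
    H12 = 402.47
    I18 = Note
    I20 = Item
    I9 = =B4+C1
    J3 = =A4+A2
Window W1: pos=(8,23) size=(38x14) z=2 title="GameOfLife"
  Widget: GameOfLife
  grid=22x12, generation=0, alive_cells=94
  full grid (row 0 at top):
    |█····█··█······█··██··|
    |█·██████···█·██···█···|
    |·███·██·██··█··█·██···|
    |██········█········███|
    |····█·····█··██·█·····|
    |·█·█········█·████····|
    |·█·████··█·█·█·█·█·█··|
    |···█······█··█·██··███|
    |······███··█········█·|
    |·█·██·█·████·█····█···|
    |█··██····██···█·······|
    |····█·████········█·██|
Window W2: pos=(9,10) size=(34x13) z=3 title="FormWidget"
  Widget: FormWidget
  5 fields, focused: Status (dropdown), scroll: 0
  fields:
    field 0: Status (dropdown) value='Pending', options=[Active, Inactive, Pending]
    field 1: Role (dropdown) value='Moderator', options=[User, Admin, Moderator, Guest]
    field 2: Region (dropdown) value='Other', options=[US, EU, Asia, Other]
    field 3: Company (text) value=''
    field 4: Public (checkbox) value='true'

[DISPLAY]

      ┃> Status:     [Pending        ▼]┃    
      ┃  Role:       [Moderator      ▼]┃    
      ┃  Region:     [Other          ▼]┃    
      ┃  Company:    [                ]┃    
      ┃  Public:     [x]               ┃    
      ┃                                ┃    
      ┃                                ┃    
      ┃                                ┃    
      ┃                                ┃    
      ┗━━━━━━━━━━━━━━━━━━━━━━━━━━━━━━━━┛    
     ┏━━━━━━━━━━━━━━━━━━━━━━━━━━━━━━━━━━━━┓ 
     ┃ GameOfLife                         ┃ 
     ┠────────────────────────────────────┨ 
     ┃Gen: 0                              ┃ 
     ┃█·██████···█·██···█···              ┃ 
     ┃·███·██·██··█··█·██···              ┃ 
     ┃██········█········███              ┃ 
     ┃····█·····█··██·█·····              ┃ 
     ┃·█·█········█·████····              ┃ 
     ┃·█·████··█·█·█·█·█·█··              ┃ 
     ┃···█······█··█·██··███              ┃ 
     ┃······███··█········█·              ┃ 
     ┃·█·██·█·████·█····█···              ┃ 


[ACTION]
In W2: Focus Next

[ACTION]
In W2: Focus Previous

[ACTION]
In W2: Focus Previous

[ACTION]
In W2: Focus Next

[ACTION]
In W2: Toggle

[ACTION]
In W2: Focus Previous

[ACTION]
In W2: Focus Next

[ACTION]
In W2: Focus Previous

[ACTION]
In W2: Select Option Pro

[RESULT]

      ┃  Status:     [Pending        ▼]┃    
      ┃  Role:       [Moderator      ▼]┃    
      ┃  Region:     [Other          ▼]┃    
      ┃  Company:    [                ]┃    
      ┃> Public:     [x]               ┃    
      ┃                                ┃    
      ┃                                ┃    
      ┃                                ┃    
      ┃                                ┃    
      ┗━━━━━━━━━━━━━━━━━━━━━━━━━━━━━━━━┛    
     ┏━━━━━━━━━━━━━━━━━━━━━━━━━━━━━━━━━━━━┓ 
     ┃ GameOfLife                         ┃ 
     ┠────────────────────────────────────┨ 
     ┃Gen: 0                              ┃ 
     ┃█·██████···█·██···█···              ┃ 
     ┃·███·██·██··█··█·██···              ┃ 
     ┃██········█········███              ┃ 
     ┃····█·····█··██·█·····              ┃ 
     ┃·█·█········█·████····              ┃ 
     ┃·█·████··█·█·█·█·█·█··              ┃ 
     ┃···█······█··█·██··███              ┃ 
     ┃······███··█········█·              ┃ 
     ┃·█·██·█·████·█····█···              ┃ 


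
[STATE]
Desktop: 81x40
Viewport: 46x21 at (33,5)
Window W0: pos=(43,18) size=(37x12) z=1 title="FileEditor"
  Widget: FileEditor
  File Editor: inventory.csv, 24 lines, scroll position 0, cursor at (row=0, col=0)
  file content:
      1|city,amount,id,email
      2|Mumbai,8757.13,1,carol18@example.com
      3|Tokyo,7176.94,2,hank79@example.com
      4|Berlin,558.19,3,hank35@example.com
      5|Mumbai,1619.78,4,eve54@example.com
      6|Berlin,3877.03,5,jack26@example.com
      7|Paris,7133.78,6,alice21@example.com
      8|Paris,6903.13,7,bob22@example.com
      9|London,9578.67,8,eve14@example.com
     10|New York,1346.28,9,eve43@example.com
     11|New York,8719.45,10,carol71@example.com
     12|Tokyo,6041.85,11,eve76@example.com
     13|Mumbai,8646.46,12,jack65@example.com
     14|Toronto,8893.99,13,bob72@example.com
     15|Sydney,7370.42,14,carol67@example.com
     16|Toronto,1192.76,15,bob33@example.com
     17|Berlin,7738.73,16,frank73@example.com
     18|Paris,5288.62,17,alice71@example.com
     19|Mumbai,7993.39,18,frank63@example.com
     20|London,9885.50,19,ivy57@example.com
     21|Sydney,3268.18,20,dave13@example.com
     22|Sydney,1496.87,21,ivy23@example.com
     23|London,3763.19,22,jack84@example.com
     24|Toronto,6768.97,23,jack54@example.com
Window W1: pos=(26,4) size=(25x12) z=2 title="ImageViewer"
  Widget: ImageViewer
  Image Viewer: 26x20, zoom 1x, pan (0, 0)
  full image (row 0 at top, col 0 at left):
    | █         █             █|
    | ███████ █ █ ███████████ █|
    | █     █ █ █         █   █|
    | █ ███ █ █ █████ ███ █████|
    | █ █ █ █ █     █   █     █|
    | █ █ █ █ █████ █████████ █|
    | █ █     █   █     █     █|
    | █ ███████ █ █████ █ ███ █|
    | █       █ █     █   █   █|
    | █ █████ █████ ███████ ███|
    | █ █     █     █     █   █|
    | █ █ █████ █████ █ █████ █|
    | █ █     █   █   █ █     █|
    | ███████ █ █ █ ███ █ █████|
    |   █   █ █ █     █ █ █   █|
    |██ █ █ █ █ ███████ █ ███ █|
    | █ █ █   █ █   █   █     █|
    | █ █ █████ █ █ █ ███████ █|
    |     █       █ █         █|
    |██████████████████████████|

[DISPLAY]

Viewer           ┃                            
─────────────────┨                            
     █           ┃                            
██ █ █ ██████████┃                            
 █ █ █         █ ┃                            
 █ █ █████ ███ ██┃                            
 █ █     █   █   ┃                            
 █ █████ ████████┃                            
   █   █     █   ┃                            
████ █ █████ █ ██┃                            
━━━━━━━━━━━━━━━━━┛                            
                                              
                                              
          ┏━━━━━━━━━━━━━━━━━━━━━━━━━━━━━━━━━━━
          ┃ FileEditor                        
          ┠───────────────────────────────────
          ┃█ity,amount,id,email              ▲
          ┃Mumbai,8757.13,1,carol18@example.c█
          ┃Tokyo,7176.94,2,hank79@example.com░
          ┃Berlin,558.19,3,hank35@example.com░
          ┃Mumbai,1619.78,4,eve54@example.com░


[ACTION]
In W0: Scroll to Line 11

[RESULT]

Viewer           ┃                            
─────────────────┨                            
     █           ┃                            
██ █ █ ██████████┃                            
 █ █ █         █ ┃                            
 █ █ █████ ███ ██┃                            
 █ █     █   █   ┃                            
 █ █████ ████████┃                            
   █   █     █   ┃                            
████ █ █████ █ ██┃                            
━━━━━━━━━━━━━━━━━┛                            
                                              
                                              
          ┏━━━━━━━━━━━━━━━━━━━━━━━━━━━━━━━━━━━
          ┃ FileEditor                        
          ┠───────────────────────────────────
          ┃New York,8719.45,10,carol71@exampl▲
          ┃Tokyo,6041.85,11,eve76@example.com░
          ┃Mumbai,8646.46,12,jack65@example.c░
          ┃Toronto,8893.99,13,bob72@example.c░
          ┃Sydney,7370.42,14,carol67@example.█


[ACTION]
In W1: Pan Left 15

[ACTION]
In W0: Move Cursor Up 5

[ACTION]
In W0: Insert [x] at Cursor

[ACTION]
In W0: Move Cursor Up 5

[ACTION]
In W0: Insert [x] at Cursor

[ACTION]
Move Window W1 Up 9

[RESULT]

 █ █ █         █ ┃                            
 █ █ █████ ███ ██┃                            
 █ █     █   █   ┃                            
 █ █████ ████████┃                            
   █   █     █   ┃                            
████ █ █████ █ ██┃                            
━━━━━━━━━━━━━━━━━┛                            
                                              
                                              
                                              
                                              
                                              
                                              
          ┏━━━━━━━━━━━━━━━━━━━━━━━━━━━━━━━━━━━
          ┃ FileEditor                        
          ┠───────────────────────────────────
          ┃New York,8719.45,10,carol71@exampl▲
          ┃Tokyo,6041.85,11,eve76@example.com░
          ┃Mumbai,8646.46,12,jack65@example.c░
          ┃Toronto,8893.99,13,bob72@example.c░
          ┃Sydney,7370.42,14,carol67@example.█
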